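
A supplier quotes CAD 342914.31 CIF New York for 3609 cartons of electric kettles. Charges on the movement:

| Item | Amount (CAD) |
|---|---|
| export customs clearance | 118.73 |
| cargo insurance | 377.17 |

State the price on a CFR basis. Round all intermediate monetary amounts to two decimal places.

CFR price: CAD 342537.14

Not relevant to the conversion: export clearance — on the seller under both CIF and CFR; already in the CIF price and stays in the CFR price.
From CIF to CFR, the seller no longer bears: insurance.
CFR price = 342914.31 − 377.17 = 342537.14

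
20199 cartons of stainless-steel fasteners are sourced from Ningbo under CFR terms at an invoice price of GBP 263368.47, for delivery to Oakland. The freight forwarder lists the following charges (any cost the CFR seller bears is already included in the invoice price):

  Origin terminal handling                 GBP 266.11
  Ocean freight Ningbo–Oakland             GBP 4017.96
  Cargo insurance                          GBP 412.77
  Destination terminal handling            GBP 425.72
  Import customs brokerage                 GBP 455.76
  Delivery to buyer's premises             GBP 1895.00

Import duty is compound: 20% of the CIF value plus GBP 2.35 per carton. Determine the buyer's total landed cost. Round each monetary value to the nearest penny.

Total landed cost: GBP 366781.62

CFR: the seller pays costs through ocean freight to the destination port, but not insurance.
Already in the invoice (seller's account under CFR): origin terminal, freight — exclude.
CIF value = CFR price + insurance = 263368.47 + 412.77 = 263781.24
Ad valorem component: 263781.24 × 20% = 52756.25
Specific component: 20199 × 2.35 = 47467.65
Import duty = 52756.25 + 47467.65 = 100223.90
Buyer bears: insurance 412.77 + destination terminal 425.72 + brokerage 455.76 + delivery 1895.00 + duty 100223.90 = 103413.15
Landed cost = invoice 263368.47 + 103413.15 = 366781.62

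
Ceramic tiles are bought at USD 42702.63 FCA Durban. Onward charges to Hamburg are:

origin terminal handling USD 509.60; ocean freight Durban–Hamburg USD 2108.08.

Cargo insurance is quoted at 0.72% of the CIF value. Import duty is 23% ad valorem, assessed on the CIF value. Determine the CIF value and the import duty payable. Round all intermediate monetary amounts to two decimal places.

Let C be the CIF value. C = FCA price + pre-shipment costs + freight + 0.72% × C
C − 0.72% × C = 42702.63 + 509.60 + 2108.08
0.9928 × C = 45320.31
C = 45320.31 / 0.9928 = 45648.98
Insurance premium = 0.72% × 45648.98 = 328.67
Import duty = 45648.98 × 23% = 10499.27

CIF value: USD 45648.98; import duty: USD 10499.27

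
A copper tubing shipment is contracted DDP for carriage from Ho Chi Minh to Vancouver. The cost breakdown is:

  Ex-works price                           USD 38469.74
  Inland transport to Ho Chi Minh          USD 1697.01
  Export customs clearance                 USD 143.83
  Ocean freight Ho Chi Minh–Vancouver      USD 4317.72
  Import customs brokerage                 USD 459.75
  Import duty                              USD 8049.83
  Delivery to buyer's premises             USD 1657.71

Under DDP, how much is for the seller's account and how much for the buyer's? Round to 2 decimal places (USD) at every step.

DDP: the seller bears all costs including import duty.
Seller's account: goods 38469.74 + inland to port 1697.01 + export clearance 143.83 + freight 4317.72 + brokerage 459.75 + duty 8049.83 + delivery 1657.71 = 54795.59
Buyer's account: 0.00

Seller: USD 54795.59; buyer: USD 0.00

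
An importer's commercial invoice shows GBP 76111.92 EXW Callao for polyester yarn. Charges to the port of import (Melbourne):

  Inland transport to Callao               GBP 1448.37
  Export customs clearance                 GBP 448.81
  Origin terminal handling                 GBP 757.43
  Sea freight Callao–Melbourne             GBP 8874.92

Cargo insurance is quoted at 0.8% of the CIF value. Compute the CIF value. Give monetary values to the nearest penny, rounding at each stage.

CIF value: GBP 88348.24

Let C be the CIF value. C = EXW price + pre-shipment costs + freight + 0.8% × C
C − 0.8% × C = 76111.92 + 1448.37 + 448.81 + 757.43 + 8874.92
0.992 × C = 87641.45
C = 87641.45 / 0.992 = 88348.24
Insurance premium = 0.8% × 88348.24 = 706.79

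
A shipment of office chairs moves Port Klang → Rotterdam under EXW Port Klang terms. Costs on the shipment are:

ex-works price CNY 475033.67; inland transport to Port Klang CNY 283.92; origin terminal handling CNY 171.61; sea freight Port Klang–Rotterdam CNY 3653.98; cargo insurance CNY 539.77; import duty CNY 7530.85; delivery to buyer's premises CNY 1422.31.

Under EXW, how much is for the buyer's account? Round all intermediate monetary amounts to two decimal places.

EXW: the seller makes goods available at their premises; the buyer bears all onward costs.
Seller's account: goods 475033.67 = 475033.67
Buyer's account: inland to port 283.92 + origin terminal 171.61 + freight 3653.98 + insurance 539.77 + duty 7530.85 + delivery 1422.31 = 13602.44

Buyer's account: CNY 13602.44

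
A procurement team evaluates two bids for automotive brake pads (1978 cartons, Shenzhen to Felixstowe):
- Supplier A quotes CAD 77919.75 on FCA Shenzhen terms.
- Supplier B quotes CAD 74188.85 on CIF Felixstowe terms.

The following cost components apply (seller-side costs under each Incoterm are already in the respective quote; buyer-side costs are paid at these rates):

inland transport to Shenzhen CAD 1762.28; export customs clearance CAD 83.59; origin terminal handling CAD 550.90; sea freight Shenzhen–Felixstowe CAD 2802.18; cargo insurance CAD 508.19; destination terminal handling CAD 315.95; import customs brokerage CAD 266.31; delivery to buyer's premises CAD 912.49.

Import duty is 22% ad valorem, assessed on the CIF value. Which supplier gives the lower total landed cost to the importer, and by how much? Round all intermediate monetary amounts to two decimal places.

Supplier A (FCA):
CIF value = FCA price + origin terminal + freight + insurance = 77919.75 + 550.90 + 2802.18 + 508.19 = 81781.02
Import duty = 81781.02 × 22% = 17991.82
Buyer bears (A): 550.90 + 2802.18 + 508.19 + 315.95 + 266.31 + 912.49 = 5356.02
Landed cost (A) = invoice 77919.75 + 5356.02 + duty 17991.82 = 101267.59
Supplier B (CIF):
The CIF price already equals the CIF value: 74188.85
Import duty = 74188.85 × 22% = 16321.55
Buyer bears (B): 315.95 + 266.31 + 912.49 = 1494.75
Landed cost (B) = invoice 74188.85 + 1494.75 + duty 16321.55 = 92005.15
Difference = |101267.59 − 92005.15| = 9262.44

Supplier B is cheaper by CAD 9262.44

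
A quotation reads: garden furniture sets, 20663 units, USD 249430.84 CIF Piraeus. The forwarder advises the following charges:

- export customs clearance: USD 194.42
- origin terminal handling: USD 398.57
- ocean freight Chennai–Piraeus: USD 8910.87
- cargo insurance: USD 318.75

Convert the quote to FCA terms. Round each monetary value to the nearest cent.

Not relevant to the conversion: export clearance — on the seller under both CIF and FCA; already in the CIF price and stays in the FCA price.
From CIF to FCA, the seller no longer bears: origin terminal, freight, insurance.
FCA price = 249430.84 − 398.57 − 8910.87 − 318.75 = 239802.65

FCA price: USD 239802.65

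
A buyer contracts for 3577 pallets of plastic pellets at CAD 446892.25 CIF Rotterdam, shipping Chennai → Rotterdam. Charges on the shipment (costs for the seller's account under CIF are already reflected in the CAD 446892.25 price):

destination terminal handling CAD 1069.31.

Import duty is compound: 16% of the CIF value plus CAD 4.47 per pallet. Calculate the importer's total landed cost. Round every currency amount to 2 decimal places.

CIF: the seller pays costs through ocean freight and marine insurance to the destination port.
The CIF price already equals the CIF value: 446892.25
Ad valorem component: 446892.25 × 16% = 71502.76
Specific component: 3577 × 4.47 = 15989.19
Import duty = 71502.76 + 15989.19 = 87491.95
Buyer bears: destination terminal 1069.31 + duty 87491.95 = 88561.26
Landed cost = invoice 446892.25 + 88561.26 = 535453.51

Total landed cost: CAD 535453.51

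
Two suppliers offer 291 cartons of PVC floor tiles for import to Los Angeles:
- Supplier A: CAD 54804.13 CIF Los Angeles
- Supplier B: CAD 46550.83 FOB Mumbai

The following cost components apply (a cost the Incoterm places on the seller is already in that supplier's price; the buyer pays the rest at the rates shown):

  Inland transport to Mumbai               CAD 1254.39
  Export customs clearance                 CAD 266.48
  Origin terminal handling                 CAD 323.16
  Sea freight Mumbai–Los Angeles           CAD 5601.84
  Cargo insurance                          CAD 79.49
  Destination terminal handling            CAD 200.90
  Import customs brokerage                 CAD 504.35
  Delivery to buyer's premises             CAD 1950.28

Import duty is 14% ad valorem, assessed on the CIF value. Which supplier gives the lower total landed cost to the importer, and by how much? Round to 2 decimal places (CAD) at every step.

Supplier B is cheaper by CAD 2932.05

Supplier A (CIF):
The CIF price already equals the CIF value: 54804.13
Import duty = 54804.13 × 14% = 7672.58
Buyer bears (A): 200.90 + 504.35 + 1950.28 = 2655.53
Landed cost (A) = invoice 54804.13 + 2655.53 + duty 7672.58 = 65132.24
Supplier B (FOB):
CIF value = FOB price + freight + insurance = 46550.83 + 5601.84 + 79.49 = 52232.16
Import duty = 52232.16 × 14% = 7312.50
Buyer bears (B): 5601.84 + 79.49 + 200.90 + 504.35 + 1950.28 = 8336.86
Landed cost (B) = invoice 46550.83 + 8336.86 + duty 7312.50 = 62200.19
Difference = |65132.24 − 62200.19| = 2932.05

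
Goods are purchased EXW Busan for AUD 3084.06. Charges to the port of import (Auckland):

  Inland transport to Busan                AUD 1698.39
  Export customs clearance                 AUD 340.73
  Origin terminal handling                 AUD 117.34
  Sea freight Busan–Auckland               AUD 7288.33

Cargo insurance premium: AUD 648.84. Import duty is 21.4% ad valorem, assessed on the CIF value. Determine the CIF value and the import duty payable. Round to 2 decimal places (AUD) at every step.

CIF = EXW price + pre-shipment costs + freight + insurance
CIF = 3084.06 + 1698.39 + 340.73 + 117.34 + 7288.33 + 648.84 = 13177.69
Import duty = 13177.69 × 21.4% = 2820.03

CIF value: AUD 13177.69; import duty: AUD 2820.03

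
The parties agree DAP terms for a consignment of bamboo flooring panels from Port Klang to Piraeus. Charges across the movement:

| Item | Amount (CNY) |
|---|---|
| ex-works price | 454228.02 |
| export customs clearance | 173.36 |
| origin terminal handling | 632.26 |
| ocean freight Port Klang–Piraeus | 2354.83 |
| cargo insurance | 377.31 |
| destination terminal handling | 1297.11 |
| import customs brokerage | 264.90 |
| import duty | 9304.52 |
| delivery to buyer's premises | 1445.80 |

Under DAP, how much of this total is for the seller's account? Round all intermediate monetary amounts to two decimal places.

DAP: the seller bears all costs to the named destination except import duty and clearance.
Seller's account: goods 454228.02 + export clearance 173.36 + origin terminal 632.26 + freight 2354.83 + insurance 377.31 + destination terminal 1297.11 + delivery 1445.80 = 460508.69
Buyer's account: brokerage 264.90 + duty 9304.52 = 9569.42

Seller's account: CNY 460508.69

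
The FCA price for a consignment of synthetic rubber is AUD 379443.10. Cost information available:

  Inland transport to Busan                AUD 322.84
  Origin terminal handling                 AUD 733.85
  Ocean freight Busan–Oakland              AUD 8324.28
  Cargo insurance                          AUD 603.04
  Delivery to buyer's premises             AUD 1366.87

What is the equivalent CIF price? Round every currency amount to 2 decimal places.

CIF price: AUD 389104.27

Not relevant to the conversion: inland to port — on the seller under both FCA and CIF; already in the FCA price and stays in the CIF price. delivery — on the buyer under both terms; not part of either seller's price.
From FCA to CIF, the seller additionally bears: origin terminal, freight, insurance.
CIF price = 379443.10 + 733.85 + 8324.28 + 603.04 = 389104.27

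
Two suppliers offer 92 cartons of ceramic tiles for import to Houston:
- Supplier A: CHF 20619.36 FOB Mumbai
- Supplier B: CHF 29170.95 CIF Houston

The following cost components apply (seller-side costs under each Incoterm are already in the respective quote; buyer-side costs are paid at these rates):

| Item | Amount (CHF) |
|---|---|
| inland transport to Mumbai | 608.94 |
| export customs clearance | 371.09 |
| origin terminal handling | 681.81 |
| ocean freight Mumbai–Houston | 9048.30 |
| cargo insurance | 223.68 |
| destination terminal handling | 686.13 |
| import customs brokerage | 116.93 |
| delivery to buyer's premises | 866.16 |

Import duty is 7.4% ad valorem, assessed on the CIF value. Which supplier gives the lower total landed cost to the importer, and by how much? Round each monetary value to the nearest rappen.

Supplier B is cheaper by CHF 773.70

Supplier A (FOB):
CIF value = FOB price + freight + insurance = 20619.36 + 9048.30 + 223.68 = 29891.34
Import duty = 29891.34 × 7.4% = 2211.96
Buyer bears (A): 9048.30 + 223.68 + 686.13 + 116.93 + 866.16 = 10941.20
Landed cost (A) = invoice 20619.36 + 10941.20 + duty 2211.96 = 33772.52
Supplier B (CIF):
The CIF price already equals the CIF value: 29170.95
Import duty = 29170.95 × 7.4% = 2158.65
Buyer bears (B): 686.13 + 116.93 + 866.16 = 1669.22
Landed cost (B) = invoice 29170.95 + 1669.22 + duty 2158.65 = 32998.82
Difference = |33772.52 − 32998.82| = 773.70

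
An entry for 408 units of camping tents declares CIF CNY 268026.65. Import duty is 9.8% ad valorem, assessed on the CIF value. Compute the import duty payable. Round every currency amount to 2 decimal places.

Import duty: CNY 26266.61

Import duty = 268026.65 × 9.8% = 26266.61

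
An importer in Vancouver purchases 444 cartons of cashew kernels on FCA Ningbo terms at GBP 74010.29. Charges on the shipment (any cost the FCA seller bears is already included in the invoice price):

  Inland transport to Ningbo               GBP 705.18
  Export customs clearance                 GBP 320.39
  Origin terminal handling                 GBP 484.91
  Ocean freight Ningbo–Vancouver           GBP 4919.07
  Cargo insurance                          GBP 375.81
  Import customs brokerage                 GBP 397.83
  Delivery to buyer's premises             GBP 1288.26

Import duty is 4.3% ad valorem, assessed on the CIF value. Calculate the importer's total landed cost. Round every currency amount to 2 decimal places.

FCA: the seller delivers export-cleared goods to the carrier; the buyer bears costs from that point.
Already in the invoice (seller's account under FCA): inland to port, export clearance — exclude.
CIF value = FCA price + origin terminal + freight + insurance = 74010.29 + 484.91 + 4919.07 + 375.81 = 79790.08
Import duty = 79790.08 × 4.3% = 3430.97
Buyer bears: origin terminal 484.91 + freight 4919.07 + insurance 375.81 + brokerage 397.83 + delivery 1288.26 + duty 3430.97 = 10896.85
Landed cost = invoice 74010.29 + 10896.85 = 84907.14

Total landed cost: GBP 84907.14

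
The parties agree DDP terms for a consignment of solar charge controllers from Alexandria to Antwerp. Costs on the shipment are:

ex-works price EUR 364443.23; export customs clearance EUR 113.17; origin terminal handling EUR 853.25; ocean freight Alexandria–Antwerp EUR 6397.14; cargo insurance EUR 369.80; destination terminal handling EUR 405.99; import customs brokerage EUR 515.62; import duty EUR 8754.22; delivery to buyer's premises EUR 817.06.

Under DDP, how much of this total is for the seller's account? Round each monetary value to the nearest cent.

DDP: the seller bears all costs including import duty.
Seller's account: goods 364443.23 + export clearance 113.17 + origin terminal 853.25 + freight 6397.14 + insurance 369.80 + destination terminal 405.99 + brokerage 515.62 + duty 8754.22 + delivery 817.06 = 382669.48
Buyer's account: 0.00

Seller's account: EUR 382669.48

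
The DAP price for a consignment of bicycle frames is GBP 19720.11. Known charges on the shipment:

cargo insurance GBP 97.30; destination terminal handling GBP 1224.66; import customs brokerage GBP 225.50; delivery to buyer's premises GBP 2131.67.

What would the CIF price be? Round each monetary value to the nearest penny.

CIF price: GBP 16363.78

Not relevant to the conversion: insurance — on the seller under both DAP and CIF; already in the DAP price and stays in the CIF price. brokerage — on the buyer under both terms; not part of either seller's price.
From DAP to CIF, the seller no longer bears: destination terminal, delivery.
CIF price = 19720.11 − 1224.66 − 2131.67 = 16363.78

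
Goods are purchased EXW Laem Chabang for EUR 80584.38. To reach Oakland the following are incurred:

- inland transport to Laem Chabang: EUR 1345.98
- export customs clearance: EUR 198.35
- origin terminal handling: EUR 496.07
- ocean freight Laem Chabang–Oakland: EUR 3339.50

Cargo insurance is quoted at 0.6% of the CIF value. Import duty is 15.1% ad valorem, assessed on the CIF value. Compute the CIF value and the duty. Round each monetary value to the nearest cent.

Let C be the CIF value. C = EXW price + pre-shipment costs + freight + 0.6% × C
C − 0.6% × C = 80584.38 + 1345.98 + 198.35 + 496.07 + 3339.50
0.994 × C = 85964.28
C = 85964.28 / 0.994 = 86483.18
Insurance premium = 0.6% × 86483.18 = 518.90
Import duty = 86483.18 × 15.1% = 13058.96

CIF value: EUR 86483.18; import duty: EUR 13058.96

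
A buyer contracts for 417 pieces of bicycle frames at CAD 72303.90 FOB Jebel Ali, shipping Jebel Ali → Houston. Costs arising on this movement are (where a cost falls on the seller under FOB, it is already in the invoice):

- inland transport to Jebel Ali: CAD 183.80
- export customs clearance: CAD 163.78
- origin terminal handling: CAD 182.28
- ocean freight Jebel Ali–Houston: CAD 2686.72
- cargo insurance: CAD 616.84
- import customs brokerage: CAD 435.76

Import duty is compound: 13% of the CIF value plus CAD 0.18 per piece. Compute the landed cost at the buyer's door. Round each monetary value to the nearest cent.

Total landed cost: CAD 85947.25

FOB: the seller bears costs until goods are on board at the origin port; the buyer bears freight, insurance and all costs thereafter.
Already in the invoice (seller's account under FOB): inland to port, export clearance, origin terminal — exclude.
CIF value = FOB price + freight + insurance = 72303.90 + 2686.72 + 616.84 = 75607.46
Ad valorem component: 75607.46 × 13% = 9828.97
Specific component: 417 × 0.18 = 75.06
Import duty = 9828.97 + 75.06 = 9904.03
Buyer bears: freight 2686.72 + insurance 616.84 + brokerage 435.76 + duty 9904.03 = 13643.35
Landed cost = invoice 72303.90 + 13643.35 = 85947.25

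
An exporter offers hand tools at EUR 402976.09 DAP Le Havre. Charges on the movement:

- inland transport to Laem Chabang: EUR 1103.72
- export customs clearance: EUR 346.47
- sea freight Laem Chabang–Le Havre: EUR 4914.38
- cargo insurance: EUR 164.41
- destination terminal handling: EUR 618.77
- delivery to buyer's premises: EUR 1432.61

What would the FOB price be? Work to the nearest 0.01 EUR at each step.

Not relevant to the conversion: inland to port, export clearance — on the seller under both DAP and FOB; already in the DAP price and stays in the FOB price.
From DAP to FOB, the seller no longer bears: freight, insurance, destination terminal, delivery.
FOB price = 402976.09 − 4914.38 − 164.41 − 618.77 − 1432.61 = 395845.92

FOB price: EUR 395845.92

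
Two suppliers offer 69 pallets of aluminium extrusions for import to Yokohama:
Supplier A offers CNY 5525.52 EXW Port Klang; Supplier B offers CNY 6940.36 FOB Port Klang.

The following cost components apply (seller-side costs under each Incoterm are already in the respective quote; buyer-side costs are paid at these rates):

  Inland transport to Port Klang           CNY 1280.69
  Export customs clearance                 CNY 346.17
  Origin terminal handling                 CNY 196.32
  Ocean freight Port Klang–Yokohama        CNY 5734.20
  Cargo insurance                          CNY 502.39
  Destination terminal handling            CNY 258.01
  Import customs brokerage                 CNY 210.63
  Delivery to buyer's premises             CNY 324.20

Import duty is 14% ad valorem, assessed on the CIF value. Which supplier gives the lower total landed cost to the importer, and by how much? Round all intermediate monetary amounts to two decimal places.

Supplier A (EXW):
CIF value = EXW price + inland to port + export clearance + origin terminal + freight + insurance = 5525.52 + 1280.69 + 346.17 + 196.32 + 5734.20 + 502.39 = 13585.29
Import duty = 13585.29 × 14% = 1901.94
Buyer bears (A): 1280.69 + 346.17 + 196.32 + 5734.20 + 502.39 + 258.01 + 210.63 + 324.20 = 8852.61
Landed cost (A) = invoice 5525.52 + 8852.61 + duty 1901.94 = 16280.07
Supplier B (FOB):
CIF value = FOB price + freight + insurance = 6940.36 + 5734.20 + 502.39 = 13176.95
Import duty = 13176.95 × 14% = 1844.77
Buyer bears (B): 5734.20 + 502.39 + 258.01 + 210.63 + 324.20 = 7029.43
Landed cost (B) = invoice 6940.36 + 7029.43 + duty 1844.77 = 15814.56
Difference = |16280.07 − 15814.56| = 465.51

Supplier B is cheaper by CNY 465.51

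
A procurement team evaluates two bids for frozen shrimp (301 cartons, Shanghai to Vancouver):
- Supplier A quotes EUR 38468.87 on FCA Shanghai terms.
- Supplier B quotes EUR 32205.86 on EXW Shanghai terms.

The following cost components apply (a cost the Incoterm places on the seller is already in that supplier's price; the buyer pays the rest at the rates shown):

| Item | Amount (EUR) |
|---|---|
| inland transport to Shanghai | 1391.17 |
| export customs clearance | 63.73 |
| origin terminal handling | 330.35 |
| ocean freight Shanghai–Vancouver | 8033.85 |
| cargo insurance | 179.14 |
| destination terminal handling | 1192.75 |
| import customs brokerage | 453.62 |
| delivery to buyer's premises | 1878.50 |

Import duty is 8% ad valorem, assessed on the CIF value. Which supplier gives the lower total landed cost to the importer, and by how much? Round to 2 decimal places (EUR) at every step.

Supplier A (FCA):
CIF value = FCA price + origin terminal + freight + insurance = 38468.87 + 330.35 + 8033.85 + 179.14 = 47012.21
Import duty = 47012.21 × 8% = 3760.98
Buyer bears (A): 330.35 + 8033.85 + 179.14 + 1192.75 + 453.62 + 1878.50 = 12068.21
Landed cost (A) = invoice 38468.87 + 12068.21 + duty 3760.98 = 54298.06
Supplier B (EXW):
CIF value = EXW price + inland to port + export clearance + origin terminal + freight + insurance = 32205.86 + 1391.17 + 63.73 + 330.35 + 8033.85 + 179.14 = 42204.10
Import duty = 42204.10 × 8% = 3376.33
Buyer bears (B): 1391.17 + 63.73 + 330.35 + 8033.85 + 179.14 + 1192.75 + 453.62 + 1878.50 = 13523.11
Landed cost (B) = invoice 32205.86 + 13523.11 + duty 3376.33 = 49105.30
Difference = |54298.06 − 49105.30| = 5192.76

Supplier B is cheaper by EUR 5192.76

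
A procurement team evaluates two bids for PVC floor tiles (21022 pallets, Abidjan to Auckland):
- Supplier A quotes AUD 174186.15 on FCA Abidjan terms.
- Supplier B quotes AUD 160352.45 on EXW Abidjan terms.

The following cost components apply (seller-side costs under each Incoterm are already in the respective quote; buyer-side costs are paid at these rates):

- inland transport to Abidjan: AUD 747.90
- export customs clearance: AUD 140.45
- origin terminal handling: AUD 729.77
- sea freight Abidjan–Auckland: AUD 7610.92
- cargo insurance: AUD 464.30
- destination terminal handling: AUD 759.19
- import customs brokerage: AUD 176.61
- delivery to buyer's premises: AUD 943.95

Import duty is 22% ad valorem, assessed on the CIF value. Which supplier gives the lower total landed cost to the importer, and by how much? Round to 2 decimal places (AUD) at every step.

Supplier A (FCA):
CIF value = FCA price + origin terminal + freight + insurance = 174186.15 + 729.77 + 7610.92 + 464.30 = 182991.14
Import duty = 182991.14 × 22% = 40258.05
Buyer bears (A): 729.77 + 7610.92 + 464.30 + 759.19 + 176.61 + 943.95 = 10684.74
Landed cost (A) = invoice 174186.15 + 10684.74 + duty 40258.05 = 225128.94
Supplier B (EXW):
CIF value = EXW price + inland to port + export clearance + origin terminal + freight + insurance = 160352.45 + 747.90 + 140.45 + 729.77 + 7610.92 + 464.30 = 170045.79
Import duty = 170045.79 × 22% = 37410.07
Buyer bears (B): 747.90 + 140.45 + 729.77 + 7610.92 + 464.30 + 759.19 + 176.61 + 943.95 = 11573.09
Landed cost (B) = invoice 160352.45 + 11573.09 + duty 37410.07 = 209335.61
Difference = |225128.94 − 209335.61| = 15793.33

Supplier B is cheaper by AUD 15793.33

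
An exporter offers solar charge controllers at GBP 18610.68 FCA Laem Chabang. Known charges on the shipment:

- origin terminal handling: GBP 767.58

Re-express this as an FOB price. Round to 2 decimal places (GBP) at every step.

FOB price: GBP 19378.26

From FCA to FOB, the seller additionally bears: origin terminal.
FOB price = 18610.68 + 767.58 = 19378.26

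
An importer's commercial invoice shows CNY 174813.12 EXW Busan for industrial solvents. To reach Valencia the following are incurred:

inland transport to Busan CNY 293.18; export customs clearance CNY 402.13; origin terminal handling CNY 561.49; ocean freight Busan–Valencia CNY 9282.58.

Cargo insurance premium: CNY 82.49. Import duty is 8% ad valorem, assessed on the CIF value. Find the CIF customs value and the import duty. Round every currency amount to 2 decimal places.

CIF value: CNY 185434.99; import duty: CNY 14834.80

CIF = EXW price + pre-shipment costs + freight + insurance
CIF = 174813.12 + 293.18 + 402.13 + 561.49 + 9282.58 + 82.49 = 185434.99
Import duty = 185434.99 × 8% = 14834.80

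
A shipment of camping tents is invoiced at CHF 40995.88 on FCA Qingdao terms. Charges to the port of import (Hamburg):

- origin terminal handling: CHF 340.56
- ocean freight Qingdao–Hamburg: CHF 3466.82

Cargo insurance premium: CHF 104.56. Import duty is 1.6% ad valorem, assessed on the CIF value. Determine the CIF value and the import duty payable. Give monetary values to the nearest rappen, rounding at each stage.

CIF value: CHF 44907.82; import duty: CHF 718.53

CIF = FCA price + pre-shipment costs + freight + insurance
CIF = 40995.88 + 340.56 + 3466.82 + 104.56 = 44907.82
Import duty = 44907.82 × 1.6% = 718.53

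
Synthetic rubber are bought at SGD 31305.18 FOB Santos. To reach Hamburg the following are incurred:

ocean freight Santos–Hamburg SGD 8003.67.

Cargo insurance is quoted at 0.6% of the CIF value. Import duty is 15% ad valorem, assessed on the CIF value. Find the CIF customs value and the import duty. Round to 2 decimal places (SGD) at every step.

CIF value: SGD 39546.13; import duty: SGD 5931.92

Let C be the CIF value. C = FOB price + freight + 0.6% × C
C − 0.6% × C = 31305.18 + 8003.67
0.994 × C = 39308.85
C = 39308.85 / 0.994 = 39546.13
Insurance premium = 0.6% × 39546.13 = 237.28
Import duty = 39546.13 × 15% = 5931.92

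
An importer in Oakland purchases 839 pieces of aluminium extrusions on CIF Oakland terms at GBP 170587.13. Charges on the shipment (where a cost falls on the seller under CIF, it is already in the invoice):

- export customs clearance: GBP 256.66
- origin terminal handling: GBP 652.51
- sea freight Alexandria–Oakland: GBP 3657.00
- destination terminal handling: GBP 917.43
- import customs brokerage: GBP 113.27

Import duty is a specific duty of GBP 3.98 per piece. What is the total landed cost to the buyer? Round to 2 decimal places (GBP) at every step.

CIF: the seller pays costs through ocean freight and marine insurance to the destination port.
Already in the invoice (seller's account under CIF): export clearance, origin terminal, freight — exclude.
The CIF price already equals the CIF value: 170587.13
Import duty = 839 × 3.98 = 3339.22
Buyer bears: destination terminal 917.43 + brokerage 113.27 + duty 3339.22 = 4369.92
Landed cost = invoice 170587.13 + 4369.92 = 174957.05

Total landed cost: GBP 174957.05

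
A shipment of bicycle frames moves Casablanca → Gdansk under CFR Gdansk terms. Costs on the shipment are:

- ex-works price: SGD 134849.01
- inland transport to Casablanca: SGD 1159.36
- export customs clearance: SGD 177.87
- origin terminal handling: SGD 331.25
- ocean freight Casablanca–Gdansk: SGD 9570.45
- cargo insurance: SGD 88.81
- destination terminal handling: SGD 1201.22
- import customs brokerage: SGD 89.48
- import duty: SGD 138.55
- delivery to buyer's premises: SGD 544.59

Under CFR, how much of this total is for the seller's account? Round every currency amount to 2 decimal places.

Seller's account: SGD 146087.94

CFR: the seller pays costs through ocean freight to the destination port, but not insurance.
Seller's account: goods 134849.01 + inland to port 1159.36 + export clearance 177.87 + origin terminal 331.25 + freight 9570.45 = 146087.94
Buyer's account: insurance 88.81 + destination terminal 1201.22 + brokerage 89.48 + duty 138.55 + delivery 544.59 = 2062.65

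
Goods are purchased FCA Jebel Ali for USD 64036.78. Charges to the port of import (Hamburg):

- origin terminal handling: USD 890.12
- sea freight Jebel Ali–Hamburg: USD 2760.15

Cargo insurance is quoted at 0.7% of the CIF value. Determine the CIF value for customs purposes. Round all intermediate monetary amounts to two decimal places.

Let C be the CIF value. C = FCA price + pre-shipment costs + freight + 0.7% × C
C − 0.7% × C = 64036.78 + 890.12 + 2760.15
0.993 × C = 67687.05
C = 67687.05 / 0.993 = 68164.20
Insurance premium = 0.7% × 68164.20 = 477.15

CIF value: USD 68164.20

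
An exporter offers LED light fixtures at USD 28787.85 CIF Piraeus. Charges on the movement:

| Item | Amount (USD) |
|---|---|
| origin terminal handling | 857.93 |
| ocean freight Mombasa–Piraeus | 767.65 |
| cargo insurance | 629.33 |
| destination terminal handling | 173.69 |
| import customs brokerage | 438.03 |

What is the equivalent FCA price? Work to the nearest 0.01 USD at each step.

Not relevant to the conversion: brokerage, destination terminal — on the buyer under both terms; not part of either seller's price.
From CIF to FCA, the seller no longer bears: origin terminal, freight, insurance.
FCA price = 28787.85 − 857.93 − 767.65 − 629.33 = 26532.94

FCA price: USD 26532.94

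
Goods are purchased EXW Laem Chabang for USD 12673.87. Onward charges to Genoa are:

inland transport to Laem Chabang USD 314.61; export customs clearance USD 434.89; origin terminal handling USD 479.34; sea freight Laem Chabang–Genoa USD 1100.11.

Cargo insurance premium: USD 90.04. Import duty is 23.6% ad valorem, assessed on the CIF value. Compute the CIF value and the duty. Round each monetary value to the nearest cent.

CIF = EXW price + pre-shipment costs + freight + insurance
CIF = 12673.87 + 314.61 + 434.89 + 479.34 + 1100.11 + 90.04 = 15092.86
Import duty = 15092.86 × 23.6% = 3561.91

CIF value: USD 15092.86; import duty: USD 3561.91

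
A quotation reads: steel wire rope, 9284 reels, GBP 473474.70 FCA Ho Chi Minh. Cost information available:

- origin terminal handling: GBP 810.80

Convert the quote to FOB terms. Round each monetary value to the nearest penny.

From FCA to FOB, the seller additionally bears: origin terminal.
FOB price = 473474.70 + 810.80 = 474285.50

FOB price: GBP 474285.50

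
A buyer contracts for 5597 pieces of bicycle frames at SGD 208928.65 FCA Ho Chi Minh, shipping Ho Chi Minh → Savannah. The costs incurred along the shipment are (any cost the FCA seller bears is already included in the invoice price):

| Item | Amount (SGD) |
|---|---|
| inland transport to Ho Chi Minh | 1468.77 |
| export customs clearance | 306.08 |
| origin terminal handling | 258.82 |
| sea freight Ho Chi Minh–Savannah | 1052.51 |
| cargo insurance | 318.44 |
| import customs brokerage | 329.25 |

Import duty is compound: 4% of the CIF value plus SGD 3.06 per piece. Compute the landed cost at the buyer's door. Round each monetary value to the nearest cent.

Total landed cost: SGD 236436.83

FCA: the seller delivers export-cleared goods to the carrier; the buyer bears costs from that point.
Already in the invoice (seller's account under FCA): inland to port, export clearance — exclude.
CIF value = FCA price + origin terminal + freight + insurance = 208928.65 + 258.82 + 1052.51 + 318.44 = 210558.42
Ad valorem component: 210558.42 × 4% = 8422.34
Specific component: 5597 × 3.06 = 17126.82
Import duty = 8422.34 + 17126.82 = 25549.16
Buyer bears: origin terminal 258.82 + freight 1052.51 + insurance 318.44 + brokerage 329.25 + duty 25549.16 = 27508.18
Landed cost = invoice 208928.65 + 27508.18 = 236436.83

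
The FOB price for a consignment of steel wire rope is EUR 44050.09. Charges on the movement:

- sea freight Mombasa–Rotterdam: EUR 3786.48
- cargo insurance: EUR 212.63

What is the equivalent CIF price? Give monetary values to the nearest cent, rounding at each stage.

From FOB to CIF, the seller additionally bears: freight, insurance.
CIF price = 44050.09 + 3786.48 + 212.63 = 48049.20

CIF price: EUR 48049.20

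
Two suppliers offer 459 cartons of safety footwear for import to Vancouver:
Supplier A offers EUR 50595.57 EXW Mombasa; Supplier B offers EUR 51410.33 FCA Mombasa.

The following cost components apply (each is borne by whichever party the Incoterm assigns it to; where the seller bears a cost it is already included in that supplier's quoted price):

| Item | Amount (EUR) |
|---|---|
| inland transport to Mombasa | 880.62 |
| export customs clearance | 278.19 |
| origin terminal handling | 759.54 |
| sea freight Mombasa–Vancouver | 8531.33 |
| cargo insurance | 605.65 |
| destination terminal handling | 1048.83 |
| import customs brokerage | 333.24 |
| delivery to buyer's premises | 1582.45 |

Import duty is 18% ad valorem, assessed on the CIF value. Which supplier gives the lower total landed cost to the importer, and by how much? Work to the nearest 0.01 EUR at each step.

Supplier B is cheaper by EUR 405.98

Supplier A (EXW):
CIF value = EXW price + inland to port + export clearance + origin terminal + freight + insurance = 50595.57 + 880.62 + 278.19 + 759.54 + 8531.33 + 605.65 = 61650.90
Import duty = 61650.90 × 18% = 11097.16
Buyer bears (A): 880.62 + 278.19 + 759.54 + 8531.33 + 605.65 + 1048.83 + 333.24 + 1582.45 = 14019.85
Landed cost (A) = invoice 50595.57 + 14019.85 + duty 11097.16 = 75712.58
Supplier B (FCA):
CIF value = FCA price + origin terminal + freight + insurance = 51410.33 + 759.54 + 8531.33 + 605.65 = 61306.85
Import duty = 61306.85 × 18% = 11035.23
Buyer bears (B): 759.54 + 8531.33 + 605.65 + 1048.83 + 333.24 + 1582.45 = 12861.04
Landed cost (B) = invoice 51410.33 + 12861.04 + duty 11035.23 = 75306.60
Difference = |75712.58 − 75306.60| = 405.98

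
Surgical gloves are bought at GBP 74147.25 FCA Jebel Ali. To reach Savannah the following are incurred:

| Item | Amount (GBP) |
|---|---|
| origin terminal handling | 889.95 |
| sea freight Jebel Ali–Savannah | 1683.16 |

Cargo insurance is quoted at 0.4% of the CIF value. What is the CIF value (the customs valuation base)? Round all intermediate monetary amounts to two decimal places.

CIF value: GBP 77028.47

Let C be the CIF value. C = FCA price + pre-shipment costs + freight + 0.4% × C
C − 0.4% × C = 74147.25 + 889.95 + 1683.16
0.996 × C = 76720.36
C = 76720.36 / 0.996 = 77028.47
Insurance premium = 0.4% × 77028.47 = 308.11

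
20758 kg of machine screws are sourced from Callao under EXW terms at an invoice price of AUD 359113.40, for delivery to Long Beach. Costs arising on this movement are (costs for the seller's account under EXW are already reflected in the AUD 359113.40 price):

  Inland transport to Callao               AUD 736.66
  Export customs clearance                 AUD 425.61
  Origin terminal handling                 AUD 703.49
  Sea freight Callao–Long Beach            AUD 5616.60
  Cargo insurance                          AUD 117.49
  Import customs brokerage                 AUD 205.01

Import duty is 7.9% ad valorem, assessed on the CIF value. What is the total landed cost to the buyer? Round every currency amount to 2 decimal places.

Total landed cost: AUD 395888.61

EXW: the seller makes goods available at their premises; the buyer bears all onward costs.
CIF value = EXW price + inland to port + export clearance + origin terminal + freight + insurance = 359113.40 + 736.66 + 425.61 + 703.49 + 5616.60 + 117.49 = 366713.25
Import duty = 366713.25 × 7.9% = 28970.35
Buyer bears: inland to port 736.66 + export clearance 425.61 + origin terminal 703.49 + freight 5616.60 + insurance 117.49 + brokerage 205.01 + duty 28970.35 = 36775.21
Landed cost = invoice 359113.40 + 36775.21 = 395888.61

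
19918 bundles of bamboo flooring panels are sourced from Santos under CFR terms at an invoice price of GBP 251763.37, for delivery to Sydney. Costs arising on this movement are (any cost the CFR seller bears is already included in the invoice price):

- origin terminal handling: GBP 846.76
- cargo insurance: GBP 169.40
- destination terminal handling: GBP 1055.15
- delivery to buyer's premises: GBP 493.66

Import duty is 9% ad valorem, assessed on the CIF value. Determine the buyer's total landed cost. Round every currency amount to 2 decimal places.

Total landed cost: GBP 276155.53

CFR: the seller pays costs through ocean freight to the destination port, but not insurance.
Already in the invoice (seller's account under CFR): origin terminal — exclude.
CIF value = CFR price + insurance = 251763.37 + 169.40 = 251932.77
Import duty = 251932.77 × 9% = 22673.95
Buyer bears: insurance 169.40 + destination terminal 1055.15 + delivery 493.66 + duty 22673.95 = 24392.16
Landed cost = invoice 251763.37 + 24392.16 = 276155.53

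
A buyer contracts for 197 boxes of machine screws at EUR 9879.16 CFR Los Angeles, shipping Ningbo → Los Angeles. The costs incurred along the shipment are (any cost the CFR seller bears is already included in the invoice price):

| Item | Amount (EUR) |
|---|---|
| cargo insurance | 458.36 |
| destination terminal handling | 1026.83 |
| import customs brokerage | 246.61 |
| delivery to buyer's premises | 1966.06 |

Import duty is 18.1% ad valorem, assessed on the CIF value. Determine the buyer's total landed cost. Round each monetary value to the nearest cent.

CFR: the seller pays costs through ocean freight to the destination port, but not insurance.
CIF value = CFR price + insurance = 9879.16 + 458.36 = 10337.52
Import duty = 10337.52 × 18.1% = 1871.09
Buyer bears: insurance 458.36 + destination terminal 1026.83 + brokerage 246.61 + delivery 1966.06 + duty 1871.09 = 5568.95
Landed cost = invoice 9879.16 + 5568.95 = 15448.11

Total landed cost: EUR 15448.11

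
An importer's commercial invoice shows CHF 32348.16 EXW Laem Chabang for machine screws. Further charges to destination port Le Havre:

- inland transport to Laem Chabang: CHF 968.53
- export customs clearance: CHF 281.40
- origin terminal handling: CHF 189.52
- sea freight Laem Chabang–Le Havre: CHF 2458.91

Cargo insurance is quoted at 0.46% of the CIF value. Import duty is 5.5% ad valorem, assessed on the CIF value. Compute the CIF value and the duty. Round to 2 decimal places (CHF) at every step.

CIF value: CHF 36414.02; import duty: CHF 2002.77

Let C be the CIF value. C = EXW price + pre-shipment costs + freight + 0.46% × C
C − 0.46% × C = 32348.16 + 968.53 + 281.40 + 189.52 + 2458.91
0.9954 × C = 36246.52
C = 36246.52 / 0.9954 = 36414.02
Insurance premium = 0.46% × 36414.02 = 167.50
Import duty = 36414.02 × 5.5% = 2002.77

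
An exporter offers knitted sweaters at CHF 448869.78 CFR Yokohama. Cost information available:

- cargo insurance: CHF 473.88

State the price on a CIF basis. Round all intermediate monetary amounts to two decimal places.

CIF price: CHF 449343.66

From CFR to CIF, the seller additionally bears: insurance.
CIF price = 448869.78 + 473.88 = 449343.66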